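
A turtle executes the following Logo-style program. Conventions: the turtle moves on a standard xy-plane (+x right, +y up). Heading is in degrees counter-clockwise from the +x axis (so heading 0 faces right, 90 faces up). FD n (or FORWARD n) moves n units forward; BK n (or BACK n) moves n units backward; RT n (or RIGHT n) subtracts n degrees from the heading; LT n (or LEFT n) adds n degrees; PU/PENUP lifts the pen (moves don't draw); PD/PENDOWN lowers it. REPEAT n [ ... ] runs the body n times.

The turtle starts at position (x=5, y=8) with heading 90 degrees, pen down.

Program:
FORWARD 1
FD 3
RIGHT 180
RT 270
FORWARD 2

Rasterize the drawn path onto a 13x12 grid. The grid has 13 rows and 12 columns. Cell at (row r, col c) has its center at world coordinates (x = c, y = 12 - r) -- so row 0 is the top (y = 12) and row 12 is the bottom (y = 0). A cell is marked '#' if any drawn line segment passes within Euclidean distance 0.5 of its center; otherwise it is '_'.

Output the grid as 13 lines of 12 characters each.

Answer: _____###____
_____#______
_____#______
_____#______
_____#______
____________
____________
____________
____________
____________
____________
____________
____________

Derivation:
Segment 0: (5,8) -> (5,9)
Segment 1: (5,9) -> (5,12)
Segment 2: (5,12) -> (7,12)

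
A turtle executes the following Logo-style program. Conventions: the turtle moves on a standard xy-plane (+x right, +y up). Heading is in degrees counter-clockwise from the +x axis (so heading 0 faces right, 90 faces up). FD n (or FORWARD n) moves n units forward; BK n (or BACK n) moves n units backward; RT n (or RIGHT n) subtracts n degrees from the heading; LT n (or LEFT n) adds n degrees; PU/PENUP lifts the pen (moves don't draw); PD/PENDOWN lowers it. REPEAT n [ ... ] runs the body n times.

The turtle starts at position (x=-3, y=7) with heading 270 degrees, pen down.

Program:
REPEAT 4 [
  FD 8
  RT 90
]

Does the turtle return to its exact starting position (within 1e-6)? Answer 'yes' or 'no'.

Answer: yes

Derivation:
Executing turtle program step by step:
Start: pos=(-3,7), heading=270, pen down
REPEAT 4 [
  -- iteration 1/4 --
  FD 8: (-3,7) -> (-3,-1) [heading=270, draw]
  RT 90: heading 270 -> 180
  -- iteration 2/4 --
  FD 8: (-3,-1) -> (-11,-1) [heading=180, draw]
  RT 90: heading 180 -> 90
  -- iteration 3/4 --
  FD 8: (-11,-1) -> (-11,7) [heading=90, draw]
  RT 90: heading 90 -> 0
  -- iteration 4/4 --
  FD 8: (-11,7) -> (-3,7) [heading=0, draw]
  RT 90: heading 0 -> 270
]
Final: pos=(-3,7), heading=270, 4 segment(s) drawn

Start position: (-3, 7)
Final position: (-3, 7)
Distance = 0; < 1e-6 -> CLOSED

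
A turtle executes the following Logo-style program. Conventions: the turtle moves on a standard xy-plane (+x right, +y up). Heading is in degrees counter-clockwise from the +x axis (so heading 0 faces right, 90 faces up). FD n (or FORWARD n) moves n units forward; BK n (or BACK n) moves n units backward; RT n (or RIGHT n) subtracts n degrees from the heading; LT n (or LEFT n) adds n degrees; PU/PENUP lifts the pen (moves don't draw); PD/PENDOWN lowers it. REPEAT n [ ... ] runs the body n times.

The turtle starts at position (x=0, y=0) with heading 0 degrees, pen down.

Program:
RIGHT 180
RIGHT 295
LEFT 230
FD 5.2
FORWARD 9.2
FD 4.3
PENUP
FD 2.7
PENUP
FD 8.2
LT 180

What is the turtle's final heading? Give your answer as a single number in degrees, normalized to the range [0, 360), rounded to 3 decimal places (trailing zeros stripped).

Answer: 295

Derivation:
Executing turtle program step by step:
Start: pos=(0,0), heading=0, pen down
RT 180: heading 0 -> 180
RT 295: heading 180 -> 245
LT 230: heading 245 -> 115
FD 5.2: (0,0) -> (-2.198,4.713) [heading=115, draw]
FD 9.2: (-2.198,4.713) -> (-6.086,13.051) [heading=115, draw]
FD 4.3: (-6.086,13.051) -> (-7.903,16.948) [heading=115, draw]
PU: pen up
FD 2.7: (-7.903,16.948) -> (-9.044,19.395) [heading=115, move]
PU: pen up
FD 8.2: (-9.044,19.395) -> (-12.51,26.827) [heading=115, move]
LT 180: heading 115 -> 295
Final: pos=(-12.51,26.827), heading=295, 3 segment(s) drawn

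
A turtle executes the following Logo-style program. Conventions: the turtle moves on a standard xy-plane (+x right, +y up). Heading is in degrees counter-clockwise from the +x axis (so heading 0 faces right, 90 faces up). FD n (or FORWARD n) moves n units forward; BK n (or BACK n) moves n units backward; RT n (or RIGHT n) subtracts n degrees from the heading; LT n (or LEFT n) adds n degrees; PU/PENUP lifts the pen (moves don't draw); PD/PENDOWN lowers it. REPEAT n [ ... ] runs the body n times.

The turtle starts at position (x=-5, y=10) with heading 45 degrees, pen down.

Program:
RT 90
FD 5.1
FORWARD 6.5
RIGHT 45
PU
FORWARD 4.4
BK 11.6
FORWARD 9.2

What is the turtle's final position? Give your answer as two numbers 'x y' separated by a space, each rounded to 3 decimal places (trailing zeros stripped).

Executing turtle program step by step:
Start: pos=(-5,10), heading=45, pen down
RT 90: heading 45 -> 315
FD 5.1: (-5,10) -> (-1.394,6.394) [heading=315, draw]
FD 6.5: (-1.394,6.394) -> (3.202,1.798) [heading=315, draw]
RT 45: heading 315 -> 270
PU: pen up
FD 4.4: (3.202,1.798) -> (3.202,-2.602) [heading=270, move]
BK 11.6: (3.202,-2.602) -> (3.202,8.998) [heading=270, move]
FD 9.2: (3.202,8.998) -> (3.202,-0.202) [heading=270, move]
Final: pos=(3.202,-0.202), heading=270, 2 segment(s) drawn

Answer: 3.202 -0.202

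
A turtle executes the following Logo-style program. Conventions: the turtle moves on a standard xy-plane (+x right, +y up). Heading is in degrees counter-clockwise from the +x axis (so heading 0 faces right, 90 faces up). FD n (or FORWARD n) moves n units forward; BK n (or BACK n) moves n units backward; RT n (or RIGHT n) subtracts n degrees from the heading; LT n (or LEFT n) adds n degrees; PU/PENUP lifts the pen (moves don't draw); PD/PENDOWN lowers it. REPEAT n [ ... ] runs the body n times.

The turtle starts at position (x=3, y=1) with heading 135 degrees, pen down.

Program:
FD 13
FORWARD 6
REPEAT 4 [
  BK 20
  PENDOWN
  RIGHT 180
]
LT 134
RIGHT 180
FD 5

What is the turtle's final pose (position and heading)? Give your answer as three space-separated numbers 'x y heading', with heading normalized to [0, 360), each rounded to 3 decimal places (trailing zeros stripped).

Answer: -10.348 19.434 89

Derivation:
Executing turtle program step by step:
Start: pos=(3,1), heading=135, pen down
FD 13: (3,1) -> (-6.192,10.192) [heading=135, draw]
FD 6: (-6.192,10.192) -> (-10.435,14.435) [heading=135, draw]
REPEAT 4 [
  -- iteration 1/4 --
  BK 20: (-10.435,14.435) -> (3.707,0.293) [heading=135, draw]
  PD: pen down
  RT 180: heading 135 -> 315
  -- iteration 2/4 --
  BK 20: (3.707,0.293) -> (-10.435,14.435) [heading=315, draw]
  PD: pen down
  RT 180: heading 315 -> 135
  -- iteration 3/4 --
  BK 20: (-10.435,14.435) -> (3.707,0.293) [heading=135, draw]
  PD: pen down
  RT 180: heading 135 -> 315
  -- iteration 4/4 --
  BK 20: (3.707,0.293) -> (-10.435,14.435) [heading=315, draw]
  PD: pen down
  RT 180: heading 315 -> 135
]
LT 134: heading 135 -> 269
RT 180: heading 269 -> 89
FD 5: (-10.435,14.435) -> (-10.348,19.434) [heading=89, draw]
Final: pos=(-10.348,19.434), heading=89, 7 segment(s) drawn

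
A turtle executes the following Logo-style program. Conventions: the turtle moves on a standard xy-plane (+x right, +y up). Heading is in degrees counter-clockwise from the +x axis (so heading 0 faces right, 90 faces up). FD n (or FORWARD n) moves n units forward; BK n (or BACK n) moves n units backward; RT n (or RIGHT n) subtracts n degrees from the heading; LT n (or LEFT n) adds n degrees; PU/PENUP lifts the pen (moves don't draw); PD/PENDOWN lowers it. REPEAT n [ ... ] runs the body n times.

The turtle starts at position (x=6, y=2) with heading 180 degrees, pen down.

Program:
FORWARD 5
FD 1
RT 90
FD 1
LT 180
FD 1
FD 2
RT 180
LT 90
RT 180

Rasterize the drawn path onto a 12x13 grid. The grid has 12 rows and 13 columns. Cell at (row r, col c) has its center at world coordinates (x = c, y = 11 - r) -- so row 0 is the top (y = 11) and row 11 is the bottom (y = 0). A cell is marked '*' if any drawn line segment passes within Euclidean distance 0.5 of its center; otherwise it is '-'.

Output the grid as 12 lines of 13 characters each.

Answer: -------------
-------------
-------------
-------------
-------------
-------------
-------------
-------------
*------------
*******------
*------------
*------------

Derivation:
Segment 0: (6,2) -> (1,2)
Segment 1: (1,2) -> (0,2)
Segment 2: (0,2) -> (0,3)
Segment 3: (0,3) -> (-0,2)
Segment 4: (-0,2) -> (-0,0)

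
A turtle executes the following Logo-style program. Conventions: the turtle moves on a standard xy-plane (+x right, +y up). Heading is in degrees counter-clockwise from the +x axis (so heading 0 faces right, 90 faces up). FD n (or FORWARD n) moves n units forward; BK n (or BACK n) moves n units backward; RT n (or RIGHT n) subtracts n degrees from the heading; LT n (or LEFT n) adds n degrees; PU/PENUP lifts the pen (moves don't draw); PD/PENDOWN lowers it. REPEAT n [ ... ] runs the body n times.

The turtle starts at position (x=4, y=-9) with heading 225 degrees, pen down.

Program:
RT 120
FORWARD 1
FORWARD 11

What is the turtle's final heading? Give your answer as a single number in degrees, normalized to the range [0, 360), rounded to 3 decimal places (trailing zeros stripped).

Answer: 105

Derivation:
Executing turtle program step by step:
Start: pos=(4,-9), heading=225, pen down
RT 120: heading 225 -> 105
FD 1: (4,-9) -> (3.741,-8.034) [heading=105, draw]
FD 11: (3.741,-8.034) -> (0.894,2.591) [heading=105, draw]
Final: pos=(0.894,2.591), heading=105, 2 segment(s) drawn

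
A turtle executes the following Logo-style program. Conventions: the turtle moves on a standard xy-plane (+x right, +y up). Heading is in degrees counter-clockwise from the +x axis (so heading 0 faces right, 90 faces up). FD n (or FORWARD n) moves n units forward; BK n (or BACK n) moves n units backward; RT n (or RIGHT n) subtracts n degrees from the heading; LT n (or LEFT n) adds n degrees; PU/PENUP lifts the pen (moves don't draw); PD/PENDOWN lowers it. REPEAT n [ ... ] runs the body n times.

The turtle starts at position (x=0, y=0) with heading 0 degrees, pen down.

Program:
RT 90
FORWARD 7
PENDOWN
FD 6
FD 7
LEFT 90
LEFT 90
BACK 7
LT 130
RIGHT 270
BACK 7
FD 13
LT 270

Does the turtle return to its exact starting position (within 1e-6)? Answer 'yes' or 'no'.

Executing turtle program step by step:
Start: pos=(0,0), heading=0, pen down
RT 90: heading 0 -> 270
FD 7: (0,0) -> (0,-7) [heading=270, draw]
PD: pen down
FD 6: (0,-7) -> (0,-13) [heading=270, draw]
FD 7: (0,-13) -> (0,-20) [heading=270, draw]
LT 90: heading 270 -> 0
LT 90: heading 0 -> 90
BK 7: (0,-20) -> (0,-27) [heading=90, draw]
LT 130: heading 90 -> 220
RT 270: heading 220 -> 310
BK 7: (0,-27) -> (-4.5,-21.638) [heading=310, draw]
FD 13: (-4.5,-21.638) -> (3.857,-31.596) [heading=310, draw]
LT 270: heading 310 -> 220
Final: pos=(3.857,-31.596), heading=220, 6 segment(s) drawn

Start position: (0, 0)
Final position: (3.857, -31.596)
Distance = 31.831; >= 1e-6 -> NOT closed

Answer: no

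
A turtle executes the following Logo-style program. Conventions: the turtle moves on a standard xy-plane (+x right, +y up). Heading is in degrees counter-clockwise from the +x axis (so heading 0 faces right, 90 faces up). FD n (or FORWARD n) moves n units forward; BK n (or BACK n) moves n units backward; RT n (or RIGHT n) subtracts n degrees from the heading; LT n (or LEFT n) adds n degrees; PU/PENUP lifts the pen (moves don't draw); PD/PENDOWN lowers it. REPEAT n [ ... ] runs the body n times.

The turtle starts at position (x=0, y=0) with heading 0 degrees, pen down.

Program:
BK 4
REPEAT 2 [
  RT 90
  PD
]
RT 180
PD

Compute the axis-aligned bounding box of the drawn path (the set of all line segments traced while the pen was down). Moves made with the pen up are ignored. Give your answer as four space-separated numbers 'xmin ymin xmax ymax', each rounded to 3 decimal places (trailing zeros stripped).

Executing turtle program step by step:
Start: pos=(0,0), heading=0, pen down
BK 4: (0,0) -> (-4,0) [heading=0, draw]
REPEAT 2 [
  -- iteration 1/2 --
  RT 90: heading 0 -> 270
  PD: pen down
  -- iteration 2/2 --
  RT 90: heading 270 -> 180
  PD: pen down
]
RT 180: heading 180 -> 0
PD: pen down
Final: pos=(-4,0), heading=0, 1 segment(s) drawn

Segment endpoints: x in {-4, 0}, y in {0}
xmin=-4, ymin=0, xmax=0, ymax=0

Answer: -4 0 0 0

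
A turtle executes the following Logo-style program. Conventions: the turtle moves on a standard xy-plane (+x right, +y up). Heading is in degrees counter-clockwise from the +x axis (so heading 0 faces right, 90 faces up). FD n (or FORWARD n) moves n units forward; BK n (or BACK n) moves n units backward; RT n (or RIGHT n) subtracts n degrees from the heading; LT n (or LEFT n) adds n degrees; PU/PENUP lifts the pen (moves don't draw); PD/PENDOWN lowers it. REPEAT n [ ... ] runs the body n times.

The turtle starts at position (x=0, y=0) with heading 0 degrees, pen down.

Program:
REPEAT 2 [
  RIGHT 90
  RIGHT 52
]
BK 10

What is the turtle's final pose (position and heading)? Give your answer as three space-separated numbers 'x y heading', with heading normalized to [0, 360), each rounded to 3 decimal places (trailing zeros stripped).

Answer: -2.419 -9.703 76

Derivation:
Executing turtle program step by step:
Start: pos=(0,0), heading=0, pen down
REPEAT 2 [
  -- iteration 1/2 --
  RT 90: heading 0 -> 270
  RT 52: heading 270 -> 218
  -- iteration 2/2 --
  RT 90: heading 218 -> 128
  RT 52: heading 128 -> 76
]
BK 10: (0,0) -> (-2.419,-9.703) [heading=76, draw]
Final: pos=(-2.419,-9.703), heading=76, 1 segment(s) drawn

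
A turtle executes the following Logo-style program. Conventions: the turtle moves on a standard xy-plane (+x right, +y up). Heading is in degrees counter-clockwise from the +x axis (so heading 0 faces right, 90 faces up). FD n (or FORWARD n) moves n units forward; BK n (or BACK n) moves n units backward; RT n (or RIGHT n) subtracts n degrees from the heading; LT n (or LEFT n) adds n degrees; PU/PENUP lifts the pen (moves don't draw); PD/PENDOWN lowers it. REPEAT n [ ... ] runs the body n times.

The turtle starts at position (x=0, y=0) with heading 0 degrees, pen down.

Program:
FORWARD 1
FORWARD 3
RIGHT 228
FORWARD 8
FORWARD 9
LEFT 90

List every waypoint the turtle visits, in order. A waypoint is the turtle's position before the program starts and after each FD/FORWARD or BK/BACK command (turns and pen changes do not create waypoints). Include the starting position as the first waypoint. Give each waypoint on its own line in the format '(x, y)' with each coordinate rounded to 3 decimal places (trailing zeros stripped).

Executing turtle program step by step:
Start: pos=(0,0), heading=0, pen down
FD 1: (0,0) -> (1,0) [heading=0, draw]
FD 3: (1,0) -> (4,0) [heading=0, draw]
RT 228: heading 0 -> 132
FD 8: (4,0) -> (-1.353,5.945) [heading=132, draw]
FD 9: (-1.353,5.945) -> (-7.375,12.633) [heading=132, draw]
LT 90: heading 132 -> 222
Final: pos=(-7.375,12.633), heading=222, 4 segment(s) drawn
Waypoints (5 total):
(0, 0)
(1, 0)
(4, 0)
(-1.353, 5.945)
(-7.375, 12.633)

Answer: (0, 0)
(1, 0)
(4, 0)
(-1.353, 5.945)
(-7.375, 12.633)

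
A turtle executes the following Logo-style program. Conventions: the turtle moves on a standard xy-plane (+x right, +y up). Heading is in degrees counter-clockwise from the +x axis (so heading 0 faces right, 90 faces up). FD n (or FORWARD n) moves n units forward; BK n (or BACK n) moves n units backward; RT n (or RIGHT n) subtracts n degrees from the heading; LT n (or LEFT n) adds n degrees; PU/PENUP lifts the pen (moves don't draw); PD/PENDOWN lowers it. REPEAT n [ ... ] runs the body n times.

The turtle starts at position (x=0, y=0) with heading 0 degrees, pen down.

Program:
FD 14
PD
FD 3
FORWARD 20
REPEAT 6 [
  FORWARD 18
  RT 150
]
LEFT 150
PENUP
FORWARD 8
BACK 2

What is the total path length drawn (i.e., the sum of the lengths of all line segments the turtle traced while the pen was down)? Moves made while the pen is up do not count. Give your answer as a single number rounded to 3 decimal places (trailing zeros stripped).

Answer: 145

Derivation:
Executing turtle program step by step:
Start: pos=(0,0), heading=0, pen down
FD 14: (0,0) -> (14,0) [heading=0, draw]
PD: pen down
FD 3: (14,0) -> (17,0) [heading=0, draw]
FD 20: (17,0) -> (37,0) [heading=0, draw]
REPEAT 6 [
  -- iteration 1/6 --
  FD 18: (37,0) -> (55,0) [heading=0, draw]
  RT 150: heading 0 -> 210
  -- iteration 2/6 --
  FD 18: (55,0) -> (39.412,-9) [heading=210, draw]
  RT 150: heading 210 -> 60
  -- iteration 3/6 --
  FD 18: (39.412,-9) -> (48.412,6.588) [heading=60, draw]
  RT 150: heading 60 -> 270
  -- iteration 4/6 --
  FD 18: (48.412,6.588) -> (48.412,-11.412) [heading=270, draw]
  RT 150: heading 270 -> 120
  -- iteration 5/6 --
  FD 18: (48.412,-11.412) -> (39.412,4.177) [heading=120, draw]
  RT 150: heading 120 -> 330
  -- iteration 6/6 --
  FD 18: (39.412,4.177) -> (55,-4.823) [heading=330, draw]
  RT 150: heading 330 -> 180
]
LT 150: heading 180 -> 330
PU: pen up
FD 8: (55,-4.823) -> (61.928,-8.823) [heading=330, move]
BK 2: (61.928,-8.823) -> (60.196,-7.823) [heading=330, move]
Final: pos=(60.196,-7.823), heading=330, 9 segment(s) drawn

Segment lengths:
  seg 1: (0,0) -> (14,0), length = 14
  seg 2: (14,0) -> (17,0), length = 3
  seg 3: (17,0) -> (37,0), length = 20
  seg 4: (37,0) -> (55,0), length = 18
  seg 5: (55,0) -> (39.412,-9), length = 18
  seg 6: (39.412,-9) -> (48.412,6.588), length = 18
  seg 7: (48.412,6.588) -> (48.412,-11.412), length = 18
  seg 8: (48.412,-11.412) -> (39.412,4.177), length = 18
  seg 9: (39.412,4.177) -> (55,-4.823), length = 18
Total = 145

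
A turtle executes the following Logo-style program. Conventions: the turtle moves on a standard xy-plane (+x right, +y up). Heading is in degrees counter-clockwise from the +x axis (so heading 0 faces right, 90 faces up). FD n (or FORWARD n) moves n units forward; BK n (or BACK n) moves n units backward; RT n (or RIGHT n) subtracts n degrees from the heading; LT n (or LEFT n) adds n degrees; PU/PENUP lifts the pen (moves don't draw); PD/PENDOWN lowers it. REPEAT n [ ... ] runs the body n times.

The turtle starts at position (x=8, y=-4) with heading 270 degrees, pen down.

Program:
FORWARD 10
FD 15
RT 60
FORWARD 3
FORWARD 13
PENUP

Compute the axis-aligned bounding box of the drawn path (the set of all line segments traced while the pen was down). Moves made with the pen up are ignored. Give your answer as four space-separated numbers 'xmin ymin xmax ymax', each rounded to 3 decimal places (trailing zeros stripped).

Executing turtle program step by step:
Start: pos=(8,-4), heading=270, pen down
FD 10: (8,-4) -> (8,-14) [heading=270, draw]
FD 15: (8,-14) -> (8,-29) [heading=270, draw]
RT 60: heading 270 -> 210
FD 3: (8,-29) -> (5.402,-30.5) [heading=210, draw]
FD 13: (5.402,-30.5) -> (-5.856,-37) [heading=210, draw]
PU: pen up
Final: pos=(-5.856,-37), heading=210, 4 segment(s) drawn

Segment endpoints: x in {-5.856, 5.402, 8, 8, 8}, y in {-37, -30.5, -29, -14, -4}
xmin=-5.856, ymin=-37, xmax=8, ymax=-4

Answer: -5.856 -37 8 -4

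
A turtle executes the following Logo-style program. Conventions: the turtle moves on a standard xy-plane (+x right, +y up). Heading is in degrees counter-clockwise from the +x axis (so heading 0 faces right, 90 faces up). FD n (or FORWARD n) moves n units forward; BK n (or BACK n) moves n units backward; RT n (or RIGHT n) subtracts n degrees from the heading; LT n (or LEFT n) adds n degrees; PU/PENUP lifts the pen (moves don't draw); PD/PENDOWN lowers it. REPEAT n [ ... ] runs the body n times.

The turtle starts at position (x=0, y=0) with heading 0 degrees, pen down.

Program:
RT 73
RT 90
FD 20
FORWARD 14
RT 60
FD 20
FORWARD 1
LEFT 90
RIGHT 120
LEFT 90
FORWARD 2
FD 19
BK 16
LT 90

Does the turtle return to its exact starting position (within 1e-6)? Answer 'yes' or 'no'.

Executing turtle program step by step:
Start: pos=(0,0), heading=0, pen down
RT 73: heading 0 -> 287
RT 90: heading 287 -> 197
FD 20: (0,0) -> (-19.126,-5.847) [heading=197, draw]
FD 14: (-19.126,-5.847) -> (-32.514,-9.941) [heading=197, draw]
RT 60: heading 197 -> 137
FD 20: (-32.514,-9.941) -> (-47.141,3.699) [heading=137, draw]
FD 1: (-47.141,3.699) -> (-47.873,4.381) [heading=137, draw]
LT 90: heading 137 -> 227
RT 120: heading 227 -> 107
LT 90: heading 107 -> 197
FD 2: (-47.873,4.381) -> (-49.785,3.797) [heading=197, draw]
FD 19: (-49.785,3.797) -> (-67.955,-1.758) [heading=197, draw]
BK 16: (-67.955,-1.758) -> (-52.654,2.919) [heading=197, draw]
LT 90: heading 197 -> 287
Final: pos=(-52.654,2.919), heading=287, 7 segment(s) drawn

Start position: (0, 0)
Final position: (-52.654, 2.919)
Distance = 52.735; >= 1e-6 -> NOT closed

Answer: no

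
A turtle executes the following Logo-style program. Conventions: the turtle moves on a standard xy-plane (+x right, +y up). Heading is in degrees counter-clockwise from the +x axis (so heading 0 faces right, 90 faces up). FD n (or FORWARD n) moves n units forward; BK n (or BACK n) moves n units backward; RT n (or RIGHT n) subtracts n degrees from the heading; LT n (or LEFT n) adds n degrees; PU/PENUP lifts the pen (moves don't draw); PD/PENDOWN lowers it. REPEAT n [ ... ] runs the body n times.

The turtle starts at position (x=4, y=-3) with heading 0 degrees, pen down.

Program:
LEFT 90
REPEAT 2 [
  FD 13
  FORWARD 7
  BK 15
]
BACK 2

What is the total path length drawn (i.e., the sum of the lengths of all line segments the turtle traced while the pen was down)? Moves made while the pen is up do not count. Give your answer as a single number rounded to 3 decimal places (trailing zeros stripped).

Executing turtle program step by step:
Start: pos=(4,-3), heading=0, pen down
LT 90: heading 0 -> 90
REPEAT 2 [
  -- iteration 1/2 --
  FD 13: (4,-3) -> (4,10) [heading=90, draw]
  FD 7: (4,10) -> (4,17) [heading=90, draw]
  BK 15: (4,17) -> (4,2) [heading=90, draw]
  -- iteration 2/2 --
  FD 13: (4,2) -> (4,15) [heading=90, draw]
  FD 7: (4,15) -> (4,22) [heading=90, draw]
  BK 15: (4,22) -> (4,7) [heading=90, draw]
]
BK 2: (4,7) -> (4,5) [heading=90, draw]
Final: pos=(4,5), heading=90, 7 segment(s) drawn

Segment lengths:
  seg 1: (4,-3) -> (4,10), length = 13
  seg 2: (4,10) -> (4,17), length = 7
  seg 3: (4,17) -> (4,2), length = 15
  seg 4: (4,2) -> (4,15), length = 13
  seg 5: (4,15) -> (4,22), length = 7
  seg 6: (4,22) -> (4,7), length = 15
  seg 7: (4,7) -> (4,5), length = 2
Total = 72

Answer: 72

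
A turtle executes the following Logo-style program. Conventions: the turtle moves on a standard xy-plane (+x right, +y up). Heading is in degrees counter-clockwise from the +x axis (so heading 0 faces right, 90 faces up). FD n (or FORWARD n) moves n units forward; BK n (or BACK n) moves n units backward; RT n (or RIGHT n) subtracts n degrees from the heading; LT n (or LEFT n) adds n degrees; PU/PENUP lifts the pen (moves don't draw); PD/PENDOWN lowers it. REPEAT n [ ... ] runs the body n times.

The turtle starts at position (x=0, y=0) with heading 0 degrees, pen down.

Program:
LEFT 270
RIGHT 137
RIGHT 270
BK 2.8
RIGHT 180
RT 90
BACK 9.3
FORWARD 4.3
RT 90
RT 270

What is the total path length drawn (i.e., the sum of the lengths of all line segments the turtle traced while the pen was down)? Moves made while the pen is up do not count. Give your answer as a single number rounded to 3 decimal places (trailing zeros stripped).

Executing turtle program step by step:
Start: pos=(0,0), heading=0, pen down
LT 270: heading 0 -> 270
RT 137: heading 270 -> 133
RT 270: heading 133 -> 223
BK 2.8: (0,0) -> (2.048,1.91) [heading=223, draw]
RT 180: heading 223 -> 43
RT 90: heading 43 -> 313
BK 9.3: (2.048,1.91) -> (-4.295,8.711) [heading=313, draw]
FD 4.3: (-4.295,8.711) -> (-1.362,5.566) [heading=313, draw]
RT 90: heading 313 -> 223
RT 270: heading 223 -> 313
Final: pos=(-1.362,5.566), heading=313, 3 segment(s) drawn

Segment lengths:
  seg 1: (0,0) -> (2.048,1.91), length = 2.8
  seg 2: (2.048,1.91) -> (-4.295,8.711), length = 9.3
  seg 3: (-4.295,8.711) -> (-1.362,5.566), length = 4.3
Total = 16.4

Answer: 16.4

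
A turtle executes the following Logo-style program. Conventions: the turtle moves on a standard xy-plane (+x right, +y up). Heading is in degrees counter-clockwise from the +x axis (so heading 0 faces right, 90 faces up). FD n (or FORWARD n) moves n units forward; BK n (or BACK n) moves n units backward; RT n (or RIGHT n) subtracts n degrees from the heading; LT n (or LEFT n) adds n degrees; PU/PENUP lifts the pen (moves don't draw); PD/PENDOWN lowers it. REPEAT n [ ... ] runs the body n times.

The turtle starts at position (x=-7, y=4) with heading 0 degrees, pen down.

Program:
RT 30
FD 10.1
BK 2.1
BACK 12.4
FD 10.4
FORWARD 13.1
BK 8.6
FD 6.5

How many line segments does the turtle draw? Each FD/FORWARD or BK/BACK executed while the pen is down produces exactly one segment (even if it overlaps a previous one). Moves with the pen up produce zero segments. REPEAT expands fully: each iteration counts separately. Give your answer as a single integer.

Answer: 7

Derivation:
Executing turtle program step by step:
Start: pos=(-7,4), heading=0, pen down
RT 30: heading 0 -> 330
FD 10.1: (-7,4) -> (1.747,-1.05) [heading=330, draw]
BK 2.1: (1.747,-1.05) -> (-0.072,0) [heading=330, draw]
BK 12.4: (-0.072,0) -> (-10.811,6.2) [heading=330, draw]
FD 10.4: (-10.811,6.2) -> (-1.804,1) [heading=330, draw]
FD 13.1: (-1.804,1) -> (9.541,-5.55) [heading=330, draw]
BK 8.6: (9.541,-5.55) -> (2.093,-1.25) [heading=330, draw]
FD 6.5: (2.093,-1.25) -> (7.722,-4.5) [heading=330, draw]
Final: pos=(7.722,-4.5), heading=330, 7 segment(s) drawn
Segments drawn: 7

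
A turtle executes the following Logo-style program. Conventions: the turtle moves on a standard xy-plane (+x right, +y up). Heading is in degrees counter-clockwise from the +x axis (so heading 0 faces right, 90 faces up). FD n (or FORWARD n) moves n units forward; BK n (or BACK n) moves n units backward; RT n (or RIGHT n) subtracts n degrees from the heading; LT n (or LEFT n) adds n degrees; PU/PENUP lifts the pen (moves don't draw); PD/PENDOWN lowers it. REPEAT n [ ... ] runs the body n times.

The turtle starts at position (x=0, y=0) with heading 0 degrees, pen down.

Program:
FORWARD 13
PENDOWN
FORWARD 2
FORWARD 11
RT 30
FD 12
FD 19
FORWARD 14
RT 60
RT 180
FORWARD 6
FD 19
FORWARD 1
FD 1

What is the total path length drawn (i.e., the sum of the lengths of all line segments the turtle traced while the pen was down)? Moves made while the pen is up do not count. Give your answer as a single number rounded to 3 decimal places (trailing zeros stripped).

Answer: 98

Derivation:
Executing turtle program step by step:
Start: pos=(0,0), heading=0, pen down
FD 13: (0,0) -> (13,0) [heading=0, draw]
PD: pen down
FD 2: (13,0) -> (15,0) [heading=0, draw]
FD 11: (15,0) -> (26,0) [heading=0, draw]
RT 30: heading 0 -> 330
FD 12: (26,0) -> (36.392,-6) [heading=330, draw]
FD 19: (36.392,-6) -> (52.847,-15.5) [heading=330, draw]
FD 14: (52.847,-15.5) -> (64.971,-22.5) [heading=330, draw]
RT 60: heading 330 -> 270
RT 180: heading 270 -> 90
FD 6: (64.971,-22.5) -> (64.971,-16.5) [heading=90, draw]
FD 19: (64.971,-16.5) -> (64.971,2.5) [heading=90, draw]
FD 1: (64.971,2.5) -> (64.971,3.5) [heading=90, draw]
FD 1: (64.971,3.5) -> (64.971,4.5) [heading=90, draw]
Final: pos=(64.971,4.5), heading=90, 10 segment(s) drawn

Segment lengths:
  seg 1: (0,0) -> (13,0), length = 13
  seg 2: (13,0) -> (15,0), length = 2
  seg 3: (15,0) -> (26,0), length = 11
  seg 4: (26,0) -> (36.392,-6), length = 12
  seg 5: (36.392,-6) -> (52.847,-15.5), length = 19
  seg 6: (52.847,-15.5) -> (64.971,-22.5), length = 14
  seg 7: (64.971,-22.5) -> (64.971,-16.5), length = 6
  seg 8: (64.971,-16.5) -> (64.971,2.5), length = 19
  seg 9: (64.971,2.5) -> (64.971,3.5), length = 1
  seg 10: (64.971,3.5) -> (64.971,4.5), length = 1
Total = 98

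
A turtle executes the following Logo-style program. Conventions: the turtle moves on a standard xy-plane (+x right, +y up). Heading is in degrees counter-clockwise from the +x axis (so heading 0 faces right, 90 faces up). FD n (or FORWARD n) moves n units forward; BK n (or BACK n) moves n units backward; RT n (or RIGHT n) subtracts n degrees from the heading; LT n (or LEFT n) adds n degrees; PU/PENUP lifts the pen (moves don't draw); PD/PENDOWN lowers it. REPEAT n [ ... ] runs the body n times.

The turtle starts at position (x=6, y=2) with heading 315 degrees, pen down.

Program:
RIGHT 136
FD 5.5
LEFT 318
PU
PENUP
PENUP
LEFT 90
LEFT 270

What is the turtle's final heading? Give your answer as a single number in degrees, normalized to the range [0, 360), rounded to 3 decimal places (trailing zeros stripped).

Answer: 137

Derivation:
Executing turtle program step by step:
Start: pos=(6,2), heading=315, pen down
RT 136: heading 315 -> 179
FD 5.5: (6,2) -> (0.501,2.096) [heading=179, draw]
LT 318: heading 179 -> 137
PU: pen up
PU: pen up
PU: pen up
LT 90: heading 137 -> 227
LT 270: heading 227 -> 137
Final: pos=(0.501,2.096), heading=137, 1 segment(s) drawn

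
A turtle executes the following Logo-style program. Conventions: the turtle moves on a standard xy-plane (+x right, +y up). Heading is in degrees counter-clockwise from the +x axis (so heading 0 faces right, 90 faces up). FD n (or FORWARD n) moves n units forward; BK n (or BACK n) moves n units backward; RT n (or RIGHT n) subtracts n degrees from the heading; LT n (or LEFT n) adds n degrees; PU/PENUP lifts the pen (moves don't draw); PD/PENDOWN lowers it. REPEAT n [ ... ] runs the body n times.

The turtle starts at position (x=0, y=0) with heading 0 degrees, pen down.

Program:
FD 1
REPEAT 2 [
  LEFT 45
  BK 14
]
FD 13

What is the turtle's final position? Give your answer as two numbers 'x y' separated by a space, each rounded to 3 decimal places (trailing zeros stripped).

Executing turtle program step by step:
Start: pos=(0,0), heading=0, pen down
FD 1: (0,0) -> (1,0) [heading=0, draw]
REPEAT 2 [
  -- iteration 1/2 --
  LT 45: heading 0 -> 45
  BK 14: (1,0) -> (-8.899,-9.899) [heading=45, draw]
  -- iteration 2/2 --
  LT 45: heading 45 -> 90
  BK 14: (-8.899,-9.899) -> (-8.899,-23.899) [heading=90, draw]
]
FD 13: (-8.899,-23.899) -> (-8.899,-10.899) [heading=90, draw]
Final: pos=(-8.899,-10.899), heading=90, 4 segment(s) drawn

Answer: -8.899 -10.899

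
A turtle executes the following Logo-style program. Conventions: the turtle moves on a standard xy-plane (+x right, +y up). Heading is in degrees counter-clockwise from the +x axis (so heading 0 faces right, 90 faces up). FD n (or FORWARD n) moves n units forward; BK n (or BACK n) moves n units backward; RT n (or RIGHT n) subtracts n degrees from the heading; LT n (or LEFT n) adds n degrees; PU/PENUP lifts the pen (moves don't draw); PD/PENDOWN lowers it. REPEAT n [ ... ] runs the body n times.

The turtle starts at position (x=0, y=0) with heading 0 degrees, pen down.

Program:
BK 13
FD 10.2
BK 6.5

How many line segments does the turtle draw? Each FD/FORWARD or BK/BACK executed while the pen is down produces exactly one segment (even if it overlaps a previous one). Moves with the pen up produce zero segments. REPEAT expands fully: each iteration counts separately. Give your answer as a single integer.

Executing turtle program step by step:
Start: pos=(0,0), heading=0, pen down
BK 13: (0,0) -> (-13,0) [heading=0, draw]
FD 10.2: (-13,0) -> (-2.8,0) [heading=0, draw]
BK 6.5: (-2.8,0) -> (-9.3,0) [heading=0, draw]
Final: pos=(-9.3,0), heading=0, 3 segment(s) drawn
Segments drawn: 3

Answer: 3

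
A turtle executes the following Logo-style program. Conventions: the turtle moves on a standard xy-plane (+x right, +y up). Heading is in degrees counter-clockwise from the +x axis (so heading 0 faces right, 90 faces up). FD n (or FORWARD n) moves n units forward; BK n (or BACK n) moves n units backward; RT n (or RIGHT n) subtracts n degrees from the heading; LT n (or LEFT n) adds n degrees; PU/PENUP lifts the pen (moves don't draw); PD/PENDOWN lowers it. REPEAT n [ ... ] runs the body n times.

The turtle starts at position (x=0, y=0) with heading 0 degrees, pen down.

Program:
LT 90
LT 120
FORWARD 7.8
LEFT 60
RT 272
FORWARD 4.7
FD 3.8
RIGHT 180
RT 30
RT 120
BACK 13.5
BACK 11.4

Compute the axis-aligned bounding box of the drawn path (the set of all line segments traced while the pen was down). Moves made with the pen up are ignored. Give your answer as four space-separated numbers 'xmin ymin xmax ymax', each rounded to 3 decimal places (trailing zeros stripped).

Answer: -20.246 -15.886 1.74 0

Derivation:
Executing turtle program step by step:
Start: pos=(0,0), heading=0, pen down
LT 90: heading 0 -> 90
LT 120: heading 90 -> 210
FD 7.8: (0,0) -> (-6.755,-3.9) [heading=210, draw]
LT 60: heading 210 -> 270
RT 272: heading 270 -> 358
FD 4.7: (-6.755,-3.9) -> (-2.058,-4.064) [heading=358, draw]
FD 3.8: (-2.058,-4.064) -> (1.74,-4.197) [heading=358, draw]
RT 180: heading 358 -> 178
RT 30: heading 178 -> 148
RT 120: heading 148 -> 28
BK 13.5: (1.74,-4.197) -> (-10.18,-10.535) [heading=28, draw]
BK 11.4: (-10.18,-10.535) -> (-20.246,-15.886) [heading=28, draw]
Final: pos=(-20.246,-15.886), heading=28, 5 segment(s) drawn

Segment endpoints: x in {-20.246, -10.18, -6.755, -2.058, 0, 1.74}, y in {-15.886, -10.535, -4.197, -4.064, -3.9, 0}
xmin=-20.246, ymin=-15.886, xmax=1.74, ymax=0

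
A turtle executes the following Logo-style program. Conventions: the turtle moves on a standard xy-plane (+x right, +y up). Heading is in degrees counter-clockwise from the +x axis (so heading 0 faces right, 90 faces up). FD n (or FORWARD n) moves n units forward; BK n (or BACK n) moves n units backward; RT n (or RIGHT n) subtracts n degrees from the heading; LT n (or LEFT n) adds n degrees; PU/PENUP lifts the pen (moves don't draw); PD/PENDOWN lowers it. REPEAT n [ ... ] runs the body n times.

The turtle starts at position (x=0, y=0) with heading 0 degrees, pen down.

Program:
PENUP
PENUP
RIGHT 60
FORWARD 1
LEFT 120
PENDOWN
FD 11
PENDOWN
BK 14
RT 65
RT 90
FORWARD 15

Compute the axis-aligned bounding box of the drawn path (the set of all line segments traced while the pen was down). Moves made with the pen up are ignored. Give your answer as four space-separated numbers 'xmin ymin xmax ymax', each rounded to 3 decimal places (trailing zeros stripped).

Executing turtle program step by step:
Start: pos=(0,0), heading=0, pen down
PU: pen up
PU: pen up
RT 60: heading 0 -> 300
FD 1: (0,0) -> (0.5,-0.866) [heading=300, move]
LT 120: heading 300 -> 60
PD: pen down
FD 11: (0.5,-0.866) -> (6,8.66) [heading=60, draw]
PD: pen down
BK 14: (6,8.66) -> (-1,-3.464) [heading=60, draw]
RT 65: heading 60 -> 355
RT 90: heading 355 -> 265
FD 15: (-1,-3.464) -> (-2.307,-18.407) [heading=265, draw]
Final: pos=(-2.307,-18.407), heading=265, 3 segment(s) drawn

Segment endpoints: x in {-2.307, -1, 0.5, 6}, y in {-18.407, -3.464, -0.866, 8.66}
xmin=-2.307, ymin=-18.407, xmax=6, ymax=8.66

Answer: -2.307 -18.407 6 8.66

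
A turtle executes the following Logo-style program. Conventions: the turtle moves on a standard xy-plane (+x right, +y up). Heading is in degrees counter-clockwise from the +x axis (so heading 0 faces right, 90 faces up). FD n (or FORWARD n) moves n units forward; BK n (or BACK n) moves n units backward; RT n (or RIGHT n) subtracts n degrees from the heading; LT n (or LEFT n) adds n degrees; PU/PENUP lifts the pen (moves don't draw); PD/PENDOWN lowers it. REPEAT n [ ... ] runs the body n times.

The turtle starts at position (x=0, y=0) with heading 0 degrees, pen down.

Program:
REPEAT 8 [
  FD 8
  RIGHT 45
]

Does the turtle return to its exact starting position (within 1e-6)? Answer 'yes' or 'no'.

Answer: yes

Derivation:
Executing turtle program step by step:
Start: pos=(0,0), heading=0, pen down
REPEAT 8 [
  -- iteration 1/8 --
  FD 8: (0,0) -> (8,0) [heading=0, draw]
  RT 45: heading 0 -> 315
  -- iteration 2/8 --
  FD 8: (8,0) -> (13.657,-5.657) [heading=315, draw]
  RT 45: heading 315 -> 270
  -- iteration 3/8 --
  FD 8: (13.657,-5.657) -> (13.657,-13.657) [heading=270, draw]
  RT 45: heading 270 -> 225
  -- iteration 4/8 --
  FD 8: (13.657,-13.657) -> (8,-19.314) [heading=225, draw]
  RT 45: heading 225 -> 180
  -- iteration 5/8 --
  FD 8: (8,-19.314) -> (0,-19.314) [heading=180, draw]
  RT 45: heading 180 -> 135
  -- iteration 6/8 --
  FD 8: (0,-19.314) -> (-5.657,-13.657) [heading=135, draw]
  RT 45: heading 135 -> 90
  -- iteration 7/8 --
  FD 8: (-5.657,-13.657) -> (-5.657,-5.657) [heading=90, draw]
  RT 45: heading 90 -> 45
  -- iteration 8/8 --
  FD 8: (-5.657,-5.657) -> (0,0) [heading=45, draw]
  RT 45: heading 45 -> 0
]
Final: pos=(0,0), heading=0, 8 segment(s) drawn

Start position: (0, 0)
Final position: (0, 0)
Distance = 0; < 1e-6 -> CLOSED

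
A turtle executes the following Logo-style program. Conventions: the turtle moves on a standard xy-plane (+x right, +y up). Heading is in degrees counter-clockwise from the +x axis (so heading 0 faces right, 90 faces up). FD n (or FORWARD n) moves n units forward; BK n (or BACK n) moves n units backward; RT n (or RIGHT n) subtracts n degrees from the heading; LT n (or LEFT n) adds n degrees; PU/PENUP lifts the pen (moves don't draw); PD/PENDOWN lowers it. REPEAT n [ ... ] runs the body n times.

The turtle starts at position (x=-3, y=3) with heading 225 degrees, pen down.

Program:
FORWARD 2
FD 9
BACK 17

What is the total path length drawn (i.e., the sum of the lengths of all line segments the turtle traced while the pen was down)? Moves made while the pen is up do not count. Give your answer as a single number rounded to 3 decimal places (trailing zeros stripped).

Answer: 28

Derivation:
Executing turtle program step by step:
Start: pos=(-3,3), heading=225, pen down
FD 2: (-3,3) -> (-4.414,1.586) [heading=225, draw]
FD 9: (-4.414,1.586) -> (-10.778,-4.778) [heading=225, draw]
BK 17: (-10.778,-4.778) -> (1.243,7.243) [heading=225, draw]
Final: pos=(1.243,7.243), heading=225, 3 segment(s) drawn

Segment lengths:
  seg 1: (-3,3) -> (-4.414,1.586), length = 2
  seg 2: (-4.414,1.586) -> (-10.778,-4.778), length = 9
  seg 3: (-10.778,-4.778) -> (1.243,7.243), length = 17
Total = 28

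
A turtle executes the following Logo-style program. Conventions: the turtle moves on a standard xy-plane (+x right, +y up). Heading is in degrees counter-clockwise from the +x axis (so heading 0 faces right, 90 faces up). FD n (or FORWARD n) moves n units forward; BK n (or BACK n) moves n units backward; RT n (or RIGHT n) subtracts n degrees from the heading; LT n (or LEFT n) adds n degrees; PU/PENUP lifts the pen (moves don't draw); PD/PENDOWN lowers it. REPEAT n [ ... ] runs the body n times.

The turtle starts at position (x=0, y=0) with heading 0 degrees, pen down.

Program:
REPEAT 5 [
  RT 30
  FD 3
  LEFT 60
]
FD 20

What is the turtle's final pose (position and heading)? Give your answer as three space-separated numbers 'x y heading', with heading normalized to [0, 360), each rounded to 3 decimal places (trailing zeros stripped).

Answer: -7.624 15.598 150

Derivation:
Executing turtle program step by step:
Start: pos=(0,0), heading=0, pen down
REPEAT 5 [
  -- iteration 1/5 --
  RT 30: heading 0 -> 330
  FD 3: (0,0) -> (2.598,-1.5) [heading=330, draw]
  LT 60: heading 330 -> 30
  -- iteration 2/5 --
  RT 30: heading 30 -> 0
  FD 3: (2.598,-1.5) -> (5.598,-1.5) [heading=0, draw]
  LT 60: heading 0 -> 60
  -- iteration 3/5 --
  RT 30: heading 60 -> 30
  FD 3: (5.598,-1.5) -> (8.196,0) [heading=30, draw]
  LT 60: heading 30 -> 90
  -- iteration 4/5 --
  RT 30: heading 90 -> 60
  FD 3: (8.196,0) -> (9.696,2.598) [heading=60, draw]
  LT 60: heading 60 -> 120
  -- iteration 5/5 --
  RT 30: heading 120 -> 90
  FD 3: (9.696,2.598) -> (9.696,5.598) [heading=90, draw]
  LT 60: heading 90 -> 150
]
FD 20: (9.696,5.598) -> (-7.624,15.598) [heading=150, draw]
Final: pos=(-7.624,15.598), heading=150, 6 segment(s) drawn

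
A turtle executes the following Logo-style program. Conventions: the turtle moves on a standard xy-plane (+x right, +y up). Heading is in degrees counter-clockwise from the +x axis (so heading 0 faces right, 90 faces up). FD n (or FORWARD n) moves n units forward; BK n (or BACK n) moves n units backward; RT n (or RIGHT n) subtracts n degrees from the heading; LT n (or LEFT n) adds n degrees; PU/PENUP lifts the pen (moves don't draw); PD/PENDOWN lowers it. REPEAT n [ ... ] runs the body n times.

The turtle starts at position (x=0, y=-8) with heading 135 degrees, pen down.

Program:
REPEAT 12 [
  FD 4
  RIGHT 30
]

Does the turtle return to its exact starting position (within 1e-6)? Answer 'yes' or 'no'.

Answer: yes

Derivation:
Executing turtle program step by step:
Start: pos=(0,-8), heading=135, pen down
REPEAT 12 [
  -- iteration 1/12 --
  FD 4: (0,-8) -> (-2.828,-5.172) [heading=135, draw]
  RT 30: heading 135 -> 105
  -- iteration 2/12 --
  FD 4: (-2.828,-5.172) -> (-3.864,-1.308) [heading=105, draw]
  RT 30: heading 105 -> 75
  -- iteration 3/12 --
  FD 4: (-3.864,-1.308) -> (-2.828,2.556) [heading=75, draw]
  RT 30: heading 75 -> 45
  -- iteration 4/12 --
  FD 4: (-2.828,2.556) -> (0,5.384) [heading=45, draw]
  RT 30: heading 45 -> 15
  -- iteration 5/12 --
  FD 4: (0,5.384) -> (3.864,6.42) [heading=15, draw]
  RT 30: heading 15 -> 345
  -- iteration 6/12 --
  FD 4: (3.864,6.42) -> (7.727,5.384) [heading=345, draw]
  RT 30: heading 345 -> 315
  -- iteration 7/12 --
  FD 4: (7.727,5.384) -> (10.556,2.556) [heading=315, draw]
  RT 30: heading 315 -> 285
  -- iteration 8/12 --
  FD 4: (10.556,2.556) -> (11.591,-1.308) [heading=285, draw]
  RT 30: heading 285 -> 255
  -- iteration 9/12 --
  FD 4: (11.591,-1.308) -> (10.556,-5.172) [heading=255, draw]
  RT 30: heading 255 -> 225
  -- iteration 10/12 --
  FD 4: (10.556,-5.172) -> (7.727,-8) [heading=225, draw]
  RT 30: heading 225 -> 195
  -- iteration 11/12 --
  FD 4: (7.727,-8) -> (3.864,-9.035) [heading=195, draw]
  RT 30: heading 195 -> 165
  -- iteration 12/12 --
  FD 4: (3.864,-9.035) -> (0,-8) [heading=165, draw]
  RT 30: heading 165 -> 135
]
Final: pos=(0,-8), heading=135, 12 segment(s) drawn

Start position: (0, -8)
Final position: (0, -8)
Distance = 0; < 1e-6 -> CLOSED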